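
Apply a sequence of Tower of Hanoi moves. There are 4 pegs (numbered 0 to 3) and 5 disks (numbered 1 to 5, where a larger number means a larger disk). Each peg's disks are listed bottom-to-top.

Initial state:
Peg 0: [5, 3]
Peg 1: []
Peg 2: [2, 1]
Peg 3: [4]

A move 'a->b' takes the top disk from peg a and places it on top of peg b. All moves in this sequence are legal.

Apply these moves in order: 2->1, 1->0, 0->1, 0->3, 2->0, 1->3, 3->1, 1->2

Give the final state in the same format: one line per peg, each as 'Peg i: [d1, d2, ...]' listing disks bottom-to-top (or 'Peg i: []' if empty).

Answer: Peg 0: [5, 2]
Peg 1: []
Peg 2: [1]
Peg 3: [4, 3]

Derivation:
After move 1 (2->1):
Peg 0: [5, 3]
Peg 1: [1]
Peg 2: [2]
Peg 3: [4]

After move 2 (1->0):
Peg 0: [5, 3, 1]
Peg 1: []
Peg 2: [2]
Peg 3: [4]

After move 3 (0->1):
Peg 0: [5, 3]
Peg 1: [1]
Peg 2: [2]
Peg 3: [4]

After move 4 (0->3):
Peg 0: [5]
Peg 1: [1]
Peg 2: [2]
Peg 3: [4, 3]

After move 5 (2->0):
Peg 0: [5, 2]
Peg 1: [1]
Peg 2: []
Peg 3: [4, 3]

After move 6 (1->3):
Peg 0: [5, 2]
Peg 1: []
Peg 2: []
Peg 3: [4, 3, 1]

After move 7 (3->1):
Peg 0: [5, 2]
Peg 1: [1]
Peg 2: []
Peg 3: [4, 3]

After move 8 (1->2):
Peg 0: [5, 2]
Peg 1: []
Peg 2: [1]
Peg 3: [4, 3]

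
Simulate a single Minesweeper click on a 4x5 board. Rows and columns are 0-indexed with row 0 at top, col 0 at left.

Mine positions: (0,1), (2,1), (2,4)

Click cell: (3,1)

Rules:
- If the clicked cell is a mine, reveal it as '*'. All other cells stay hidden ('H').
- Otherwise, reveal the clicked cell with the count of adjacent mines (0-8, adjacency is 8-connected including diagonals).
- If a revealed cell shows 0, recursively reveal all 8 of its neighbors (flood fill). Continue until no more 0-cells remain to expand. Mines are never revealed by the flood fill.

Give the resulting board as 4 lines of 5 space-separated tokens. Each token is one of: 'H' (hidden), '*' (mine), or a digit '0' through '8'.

H H H H H
H H H H H
H H H H H
H 1 H H H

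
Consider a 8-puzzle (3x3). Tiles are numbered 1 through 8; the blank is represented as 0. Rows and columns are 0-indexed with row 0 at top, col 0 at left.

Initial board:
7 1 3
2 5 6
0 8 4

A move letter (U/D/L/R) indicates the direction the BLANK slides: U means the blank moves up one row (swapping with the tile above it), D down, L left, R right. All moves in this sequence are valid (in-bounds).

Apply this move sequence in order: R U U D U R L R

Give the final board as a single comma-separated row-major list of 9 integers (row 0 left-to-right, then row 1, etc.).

Answer: 7, 3, 0, 2, 1, 6, 8, 5, 4

Derivation:
After move 1 (R):
7 1 3
2 5 6
8 0 4

After move 2 (U):
7 1 3
2 0 6
8 5 4

After move 3 (U):
7 0 3
2 1 6
8 5 4

After move 4 (D):
7 1 3
2 0 6
8 5 4

After move 5 (U):
7 0 3
2 1 6
8 5 4

After move 6 (R):
7 3 0
2 1 6
8 5 4

After move 7 (L):
7 0 3
2 1 6
8 5 4

After move 8 (R):
7 3 0
2 1 6
8 5 4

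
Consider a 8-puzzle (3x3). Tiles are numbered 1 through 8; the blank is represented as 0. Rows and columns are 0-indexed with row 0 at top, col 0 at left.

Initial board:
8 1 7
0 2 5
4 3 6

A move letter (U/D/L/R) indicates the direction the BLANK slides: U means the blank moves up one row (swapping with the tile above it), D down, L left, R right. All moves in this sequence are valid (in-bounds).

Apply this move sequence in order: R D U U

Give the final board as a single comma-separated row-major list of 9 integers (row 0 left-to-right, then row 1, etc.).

Answer: 8, 0, 7, 2, 1, 5, 4, 3, 6

Derivation:
After move 1 (R):
8 1 7
2 0 5
4 3 6

After move 2 (D):
8 1 7
2 3 5
4 0 6

After move 3 (U):
8 1 7
2 0 5
4 3 6

After move 4 (U):
8 0 7
2 1 5
4 3 6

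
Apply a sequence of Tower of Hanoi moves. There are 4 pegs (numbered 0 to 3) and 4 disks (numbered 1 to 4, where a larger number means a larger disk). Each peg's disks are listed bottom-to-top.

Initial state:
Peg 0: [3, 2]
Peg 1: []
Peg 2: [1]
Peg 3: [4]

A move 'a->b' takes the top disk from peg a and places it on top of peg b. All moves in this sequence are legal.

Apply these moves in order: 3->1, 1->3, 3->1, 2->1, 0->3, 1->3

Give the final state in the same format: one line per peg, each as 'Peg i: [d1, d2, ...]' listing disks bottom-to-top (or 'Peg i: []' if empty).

Answer: Peg 0: [3]
Peg 1: [4]
Peg 2: []
Peg 3: [2, 1]

Derivation:
After move 1 (3->1):
Peg 0: [3, 2]
Peg 1: [4]
Peg 2: [1]
Peg 3: []

After move 2 (1->3):
Peg 0: [3, 2]
Peg 1: []
Peg 2: [1]
Peg 3: [4]

After move 3 (3->1):
Peg 0: [3, 2]
Peg 1: [4]
Peg 2: [1]
Peg 3: []

After move 4 (2->1):
Peg 0: [3, 2]
Peg 1: [4, 1]
Peg 2: []
Peg 3: []

After move 5 (0->3):
Peg 0: [3]
Peg 1: [4, 1]
Peg 2: []
Peg 3: [2]

After move 6 (1->3):
Peg 0: [3]
Peg 1: [4]
Peg 2: []
Peg 3: [2, 1]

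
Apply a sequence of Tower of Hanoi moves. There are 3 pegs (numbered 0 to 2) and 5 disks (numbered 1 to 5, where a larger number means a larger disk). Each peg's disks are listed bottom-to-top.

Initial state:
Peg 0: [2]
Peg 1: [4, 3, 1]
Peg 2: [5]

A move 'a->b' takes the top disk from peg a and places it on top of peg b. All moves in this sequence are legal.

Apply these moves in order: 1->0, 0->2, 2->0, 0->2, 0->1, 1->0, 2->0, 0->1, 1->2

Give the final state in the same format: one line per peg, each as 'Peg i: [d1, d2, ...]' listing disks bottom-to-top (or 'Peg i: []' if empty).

Answer: Peg 0: [2]
Peg 1: [4, 3]
Peg 2: [5, 1]

Derivation:
After move 1 (1->0):
Peg 0: [2, 1]
Peg 1: [4, 3]
Peg 2: [5]

After move 2 (0->2):
Peg 0: [2]
Peg 1: [4, 3]
Peg 2: [5, 1]

After move 3 (2->0):
Peg 0: [2, 1]
Peg 1: [4, 3]
Peg 2: [5]

After move 4 (0->2):
Peg 0: [2]
Peg 1: [4, 3]
Peg 2: [5, 1]

After move 5 (0->1):
Peg 0: []
Peg 1: [4, 3, 2]
Peg 2: [5, 1]

After move 6 (1->0):
Peg 0: [2]
Peg 1: [4, 3]
Peg 2: [5, 1]

After move 7 (2->0):
Peg 0: [2, 1]
Peg 1: [4, 3]
Peg 2: [5]

After move 8 (0->1):
Peg 0: [2]
Peg 1: [4, 3, 1]
Peg 2: [5]

After move 9 (1->2):
Peg 0: [2]
Peg 1: [4, 3]
Peg 2: [5, 1]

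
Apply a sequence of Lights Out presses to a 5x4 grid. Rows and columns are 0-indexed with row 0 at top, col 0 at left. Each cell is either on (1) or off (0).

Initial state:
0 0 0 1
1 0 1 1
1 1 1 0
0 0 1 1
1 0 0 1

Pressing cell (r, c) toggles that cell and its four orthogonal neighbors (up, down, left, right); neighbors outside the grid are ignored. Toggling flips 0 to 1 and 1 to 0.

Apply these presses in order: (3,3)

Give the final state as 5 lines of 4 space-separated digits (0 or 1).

After press 1 at (3,3):
0 0 0 1
1 0 1 1
1 1 1 1
0 0 0 0
1 0 0 0

Answer: 0 0 0 1
1 0 1 1
1 1 1 1
0 0 0 0
1 0 0 0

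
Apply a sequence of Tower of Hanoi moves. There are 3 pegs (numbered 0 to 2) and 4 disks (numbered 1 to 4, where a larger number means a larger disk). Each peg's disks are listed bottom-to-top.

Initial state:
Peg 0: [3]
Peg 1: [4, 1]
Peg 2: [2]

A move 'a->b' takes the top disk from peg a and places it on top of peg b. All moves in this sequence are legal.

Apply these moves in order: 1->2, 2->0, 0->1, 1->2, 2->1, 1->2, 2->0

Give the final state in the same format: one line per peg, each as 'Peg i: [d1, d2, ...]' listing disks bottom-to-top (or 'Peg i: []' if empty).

After move 1 (1->2):
Peg 0: [3]
Peg 1: [4]
Peg 2: [2, 1]

After move 2 (2->0):
Peg 0: [3, 1]
Peg 1: [4]
Peg 2: [2]

After move 3 (0->1):
Peg 0: [3]
Peg 1: [4, 1]
Peg 2: [2]

After move 4 (1->2):
Peg 0: [3]
Peg 1: [4]
Peg 2: [2, 1]

After move 5 (2->1):
Peg 0: [3]
Peg 1: [4, 1]
Peg 2: [2]

After move 6 (1->2):
Peg 0: [3]
Peg 1: [4]
Peg 2: [2, 1]

After move 7 (2->0):
Peg 0: [3, 1]
Peg 1: [4]
Peg 2: [2]

Answer: Peg 0: [3, 1]
Peg 1: [4]
Peg 2: [2]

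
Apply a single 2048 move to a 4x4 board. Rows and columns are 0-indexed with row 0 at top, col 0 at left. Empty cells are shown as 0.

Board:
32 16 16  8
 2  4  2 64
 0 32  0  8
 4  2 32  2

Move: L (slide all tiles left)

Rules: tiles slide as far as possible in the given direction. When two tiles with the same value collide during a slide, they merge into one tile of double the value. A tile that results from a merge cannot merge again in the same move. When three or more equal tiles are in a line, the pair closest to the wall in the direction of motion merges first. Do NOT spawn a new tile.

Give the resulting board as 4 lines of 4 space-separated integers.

Answer: 32 32  8  0
 2  4  2 64
32  8  0  0
 4  2 32  2

Derivation:
Slide left:
row 0: [32, 16, 16, 8] -> [32, 32, 8, 0]
row 1: [2, 4, 2, 64] -> [2, 4, 2, 64]
row 2: [0, 32, 0, 8] -> [32, 8, 0, 0]
row 3: [4, 2, 32, 2] -> [4, 2, 32, 2]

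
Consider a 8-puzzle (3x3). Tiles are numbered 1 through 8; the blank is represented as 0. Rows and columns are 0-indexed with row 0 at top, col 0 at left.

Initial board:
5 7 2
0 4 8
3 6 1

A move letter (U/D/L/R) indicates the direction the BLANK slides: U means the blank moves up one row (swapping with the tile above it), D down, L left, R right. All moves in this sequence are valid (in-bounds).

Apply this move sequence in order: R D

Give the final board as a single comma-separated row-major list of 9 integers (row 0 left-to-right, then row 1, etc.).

After move 1 (R):
5 7 2
4 0 8
3 6 1

After move 2 (D):
5 7 2
4 6 8
3 0 1

Answer: 5, 7, 2, 4, 6, 8, 3, 0, 1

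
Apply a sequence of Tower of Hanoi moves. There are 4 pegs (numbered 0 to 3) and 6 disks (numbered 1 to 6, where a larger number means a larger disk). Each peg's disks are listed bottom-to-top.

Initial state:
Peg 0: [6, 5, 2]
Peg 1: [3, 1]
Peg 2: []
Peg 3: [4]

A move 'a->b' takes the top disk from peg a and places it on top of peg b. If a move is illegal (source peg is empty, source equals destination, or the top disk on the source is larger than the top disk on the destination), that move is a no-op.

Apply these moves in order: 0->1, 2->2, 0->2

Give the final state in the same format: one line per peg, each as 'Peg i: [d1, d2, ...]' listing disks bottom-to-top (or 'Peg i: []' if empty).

Answer: Peg 0: [6, 5]
Peg 1: [3, 1]
Peg 2: [2]
Peg 3: [4]

Derivation:
After move 1 (0->1):
Peg 0: [6, 5, 2]
Peg 1: [3, 1]
Peg 2: []
Peg 3: [4]

After move 2 (2->2):
Peg 0: [6, 5, 2]
Peg 1: [3, 1]
Peg 2: []
Peg 3: [4]

After move 3 (0->2):
Peg 0: [6, 5]
Peg 1: [3, 1]
Peg 2: [2]
Peg 3: [4]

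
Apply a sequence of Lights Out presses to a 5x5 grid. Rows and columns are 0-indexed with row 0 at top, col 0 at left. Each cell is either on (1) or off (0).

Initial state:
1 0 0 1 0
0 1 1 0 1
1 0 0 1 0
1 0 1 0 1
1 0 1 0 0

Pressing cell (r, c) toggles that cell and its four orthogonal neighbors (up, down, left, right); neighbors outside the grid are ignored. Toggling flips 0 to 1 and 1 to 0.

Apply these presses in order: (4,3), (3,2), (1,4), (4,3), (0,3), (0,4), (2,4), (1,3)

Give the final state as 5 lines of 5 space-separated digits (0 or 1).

After press 1 at (4,3):
1 0 0 1 0
0 1 1 0 1
1 0 0 1 0
1 0 1 1 1
1 0 0 1 1

After press 2 at (3,2):
1 0 0 1 0
0 1 1 0 1
1 0 1 1 0
1 1 0 0 1
1 0 1 1 1

After press 3 at (1,4):
1 0 0 1 1
0 1 1 1 0
1 0 1 1 1
1 1 0 0 1
1 0 1 1 1

After press 4 at (4,3):
1 0 0 1 1
0 1 1 1 0
1 0 1 1 1
1 1 0 1 1
1 0 0 0 0

After press 5 at (0,3):
1 0 1 0 0
0 1 1 0 0
1 0 1 1 1
1 1 0 1 1
1 0 0 0 0

After press 6 at (0,4):
1 0 1 1 1
0 1 1 0 1
1 0 1 1 1
1 1 0 1 1
1 0 0 0 0

After press 7 at (2,4):
1 0 1 1 1
0 1 1 0 0
1 0 1 0 0
1 1 0 1 0
1 0 0 0 0

After press 8 at (1,3):
1 0 1 0 1
0 1 0 1 1
1 0 1 1 0
1 1 0 1 0
1 0 0 0 0

Answer: 1 0 1 0 1
0 1 0 1 1
1 0 1 1 0
1 1 0 1 0
1 0 0 0 0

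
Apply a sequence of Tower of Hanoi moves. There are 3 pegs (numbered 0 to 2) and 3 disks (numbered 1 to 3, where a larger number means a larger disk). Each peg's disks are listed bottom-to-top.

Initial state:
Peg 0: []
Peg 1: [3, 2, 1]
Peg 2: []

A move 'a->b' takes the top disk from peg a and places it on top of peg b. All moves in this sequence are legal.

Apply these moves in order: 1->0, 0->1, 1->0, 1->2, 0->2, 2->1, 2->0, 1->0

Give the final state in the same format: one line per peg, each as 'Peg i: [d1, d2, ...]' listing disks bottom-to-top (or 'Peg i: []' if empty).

After move 1 (1->0):
Peg 0: [1]
Peg 1: [3, 2]
Peg 2: []

After move 2 (0->1):
Peg 0: []
Peg 1: [3, 2, 1]
Peg 2: []

After move 3 (1->0):
Peg 0: [1]
Peg 1: [3, 2]
Peg 2: []

After move 4 (1->2):
Peg 0: [1]
Peg 1: [3]
Peg 2: [2]

After move 5 (0->2):
Peg 0: []
Peg 1: [3]
Peg 2: [2, 1]

After move 6 (2->1):
Peg 0: []
Peg 1: [3, 1]
Peg 2: [2]

After move 7 (2->0):
Peg 0: [2]
Peg 1: [3, 1]
Peg 2: []

After move 8 (1->0):
Peg 0: [2, 1]
Peg 1: [3]
Peg 2: []

Answer: Peg 0: [2, 1]
Peg 1: [3]
Peg 2: []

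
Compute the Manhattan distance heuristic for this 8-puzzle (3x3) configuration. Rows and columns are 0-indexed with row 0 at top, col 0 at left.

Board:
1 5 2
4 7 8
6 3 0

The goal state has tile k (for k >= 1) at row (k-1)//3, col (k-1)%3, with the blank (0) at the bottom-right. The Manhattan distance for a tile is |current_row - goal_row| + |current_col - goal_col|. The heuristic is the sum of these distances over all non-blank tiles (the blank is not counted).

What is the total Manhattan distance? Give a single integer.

Answer: 12

Derivation:
Tile 1: (0,0)->(0,0) = 0
Tile 5: (0,1)->(1,1) = 1
Tile 2: (0,2)->(0,1) = 1
Tile 4: (1,0)->(1,0) = 0
Tile 7: (1,1)->(2,0) = 2
Tile 8: (1,2)->(2,1) = 2
Tile 6: (2,0)->(1,2) = 3
Tile 3: (2,1)->(0,2) = 3
Sum: 0 + 1 + 1 + 0 + 2 + 2 + 3 + 3 = 12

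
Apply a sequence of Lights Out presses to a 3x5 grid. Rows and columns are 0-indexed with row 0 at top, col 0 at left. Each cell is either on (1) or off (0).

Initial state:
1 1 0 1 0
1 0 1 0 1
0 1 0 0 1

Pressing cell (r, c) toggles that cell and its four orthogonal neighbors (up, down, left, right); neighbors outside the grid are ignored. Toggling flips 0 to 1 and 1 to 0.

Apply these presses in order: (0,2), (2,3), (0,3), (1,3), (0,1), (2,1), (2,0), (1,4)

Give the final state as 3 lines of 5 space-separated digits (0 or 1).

Answer: 0 1 1 0 0
0 0 1 0 1
0 1 0 0 1

Derivation:
After press 1 at (0,2):
1 0 1 0 0
1 0 0 0 1
0 1 0 0 1

After press 2 at (2,3):
1 0 1 0 0
1 0 0 1 1
0 1 1 1 0

After press 3 at (0,3):
1 0 0 1 1
1 0 0 0 1
0 1 1 1 0

After press 4 at (1,3):
1 0 0 0 1
1 0 1 1 0
0 1 1 0 0

After press 5 at (0,1):
0 1 1 0 1
1 1 1 1 0
0 1 1 0 0

After press 6 at (2,1):
0 1 1 0 1
1 0 1 1 0
1 0 0 0 0

After press 7 at (2,0):
0 1 1 0 1
0 0 1 1 0
0 1 0 0 0

After press 8 at (1,4):
0 1 1 0 0
0 0 1 0 1
0 1 0 0 1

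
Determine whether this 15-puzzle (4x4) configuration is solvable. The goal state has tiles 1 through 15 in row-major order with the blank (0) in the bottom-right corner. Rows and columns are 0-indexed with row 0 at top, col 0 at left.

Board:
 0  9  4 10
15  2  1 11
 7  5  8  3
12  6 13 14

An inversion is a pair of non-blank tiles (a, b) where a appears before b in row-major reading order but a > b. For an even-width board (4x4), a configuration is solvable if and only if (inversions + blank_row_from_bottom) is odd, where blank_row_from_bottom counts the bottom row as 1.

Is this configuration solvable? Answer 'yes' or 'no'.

Inversions: 42
Blank is in row 0 (0-indexed from top), which is row 4 counting from the bottom (bottom = 1).
42 + 4 = 46, which is even, so the puzzle is not solvable.

Answer: no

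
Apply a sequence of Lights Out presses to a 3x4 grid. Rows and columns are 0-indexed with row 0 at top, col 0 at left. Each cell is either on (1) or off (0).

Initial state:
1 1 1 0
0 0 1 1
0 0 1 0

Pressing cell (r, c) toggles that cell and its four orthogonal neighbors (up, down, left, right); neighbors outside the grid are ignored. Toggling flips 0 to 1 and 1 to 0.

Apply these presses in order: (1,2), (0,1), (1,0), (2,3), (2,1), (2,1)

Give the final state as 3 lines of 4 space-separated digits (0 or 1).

Answer: 1 0 1 0
1 1 0 1
1 0 1 1

Derivation:
After press 1 at (1,2):
1 1 0 0
0 1 0 0
0 0 0 0

After press 2 at (0,1):
0 0 1 0
0 0 0 0
0 0 0 0

After press 3 at (1,0):
1 0 1 0
1 1 0 0
1 0 0 0

After press 4 at (2,3):
1 0 1 0
1 1 0 1
1 0 1 1

After press 5 at (2,1):
1 0 1 0
1 0 0 1
0 1 0 1

After press 6 at (2,1):
1 0 1 0
1 1 0 1
1 0 1 1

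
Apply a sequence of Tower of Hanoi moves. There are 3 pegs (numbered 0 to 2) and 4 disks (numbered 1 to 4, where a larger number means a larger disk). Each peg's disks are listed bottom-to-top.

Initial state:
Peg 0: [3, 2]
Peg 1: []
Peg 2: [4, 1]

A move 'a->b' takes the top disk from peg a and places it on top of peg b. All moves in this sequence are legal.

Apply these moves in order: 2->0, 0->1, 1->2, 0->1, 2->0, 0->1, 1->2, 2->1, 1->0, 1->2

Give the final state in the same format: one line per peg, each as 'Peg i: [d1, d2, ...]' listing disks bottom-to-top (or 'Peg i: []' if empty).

After move 1 (2->0):
Peg 0: [3, 2, 1]
Peg 1: []
Peg 2: [4]

After move 2 (0->1):
Peg 0: [3, 2]
Peg 1: [1]
Peg 2: [4]

After move 3 (1->2):
Peg 0: [3, 2]
Peg 1: []
Peg 2: [4, 1]

After move 4 (0->1):
Peg 0: [3]
Peg 1: [2]
Peg 2: [4, 1]

After move 5 (2->0):
Peg 0: [3, 1]
Peg 1: [2]
Peg 2: [4]

After move 6 (0->1):
Peg 0: [3]
Peg 1: [2, 1]
Peg 2: [4]

After move 7 (1->2):
Peg 0: [3]
Peg 1: [2]
Peg 2: [4, 1]

After move 8 (2->1):
Peg 0: [3]
Peg 1: [2, 1]
Peg 2: [4]

After move 9 (1->0):
Peg 0: [3, 1]
Peg 1: [2]
Peg 2: [4]

After move 10 (1->2):
Peg 0: [3, 1]
Peg 1: []
Peg 2: [4, 2]

Answer: Peg 0: [3, 1]
Peg 1: []
Peg 2: [4, 2]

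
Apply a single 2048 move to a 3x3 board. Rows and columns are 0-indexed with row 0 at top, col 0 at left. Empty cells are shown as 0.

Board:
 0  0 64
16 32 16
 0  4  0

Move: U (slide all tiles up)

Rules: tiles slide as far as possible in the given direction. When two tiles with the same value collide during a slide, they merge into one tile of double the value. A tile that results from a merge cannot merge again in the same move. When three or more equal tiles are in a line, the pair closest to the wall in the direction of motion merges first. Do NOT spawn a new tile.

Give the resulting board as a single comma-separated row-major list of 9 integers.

Answer: 16, 32, 64, 0, 4, 16, 0, 0, 0

Derivation:
Slide up:
col 0: [0, 16, 0] -> [16, 0, 0]
col 1: [0, 32, 4] -> [32, 4, 0]
col 2: [64, 16, 0] -> [64, 16, 0]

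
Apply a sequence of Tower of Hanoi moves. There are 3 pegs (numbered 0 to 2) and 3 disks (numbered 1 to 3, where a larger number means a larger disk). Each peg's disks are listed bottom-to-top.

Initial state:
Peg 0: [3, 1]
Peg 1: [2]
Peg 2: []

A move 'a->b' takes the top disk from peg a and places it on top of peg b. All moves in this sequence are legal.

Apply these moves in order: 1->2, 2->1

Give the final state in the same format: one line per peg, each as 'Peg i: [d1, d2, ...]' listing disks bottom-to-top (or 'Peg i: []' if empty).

After move 1 (1->2):
Peg 0: [3, 1]
Peg 1: []
Peg 2: [2]

After move 2 (2->1):
Peg 0: [3, 1]
Peg 1: [2]
Peg 2: []

Answer: Peg 0: [3, 1]
Peg 1: [2]
Peg 2: []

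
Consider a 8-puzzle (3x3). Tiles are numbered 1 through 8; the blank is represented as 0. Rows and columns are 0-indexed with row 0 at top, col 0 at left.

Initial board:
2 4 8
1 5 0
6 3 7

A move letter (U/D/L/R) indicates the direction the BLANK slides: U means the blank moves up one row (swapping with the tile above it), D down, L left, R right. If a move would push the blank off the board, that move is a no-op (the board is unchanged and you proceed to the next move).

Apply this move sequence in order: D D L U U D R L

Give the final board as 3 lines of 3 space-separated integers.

Answer: 2 4 8
1 0 7
6 5 3

Derivation:
After move 1 (D):
2 4 8
1 5 7
6 3 0

After move 2 (D):
2 4 8
1 5 7
6 3 0

After move 3 (L):
2 4 8
1 5 7
6 0 3

After move 4 (U):
2 4 8
1 0 7
6 5 3

After move 5 (U):
2 0 8
1 4 7
6 5 3

After move 6 (D):
2 4 8
1 0 7
6 5 3

After move 7 (R):
2 4 8
1 7 0
6 5 3

After move 8 (L):
2 4 8
1 0 7
6 5 3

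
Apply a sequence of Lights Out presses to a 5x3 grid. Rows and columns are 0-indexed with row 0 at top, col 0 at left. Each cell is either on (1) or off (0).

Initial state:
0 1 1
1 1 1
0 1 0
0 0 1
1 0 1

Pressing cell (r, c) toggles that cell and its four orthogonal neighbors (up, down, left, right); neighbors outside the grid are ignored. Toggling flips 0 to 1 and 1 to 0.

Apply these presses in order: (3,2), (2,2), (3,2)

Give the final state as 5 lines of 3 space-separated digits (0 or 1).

After press 1 at (3,2):
0 1 1
1 1 1
0 1 1
0 1 0
1 0 0

After press 2 at (2,2):
0 1 1
1 1 0
0 0 0
0 1 1
1 0 0

After press 3 at (3,2):
0 1 1
1 1 0
0 0 1
0 0 0
1 0 1

Answer: 0 1 1
1 1 0
0 0 1
0 0 0
1 0 1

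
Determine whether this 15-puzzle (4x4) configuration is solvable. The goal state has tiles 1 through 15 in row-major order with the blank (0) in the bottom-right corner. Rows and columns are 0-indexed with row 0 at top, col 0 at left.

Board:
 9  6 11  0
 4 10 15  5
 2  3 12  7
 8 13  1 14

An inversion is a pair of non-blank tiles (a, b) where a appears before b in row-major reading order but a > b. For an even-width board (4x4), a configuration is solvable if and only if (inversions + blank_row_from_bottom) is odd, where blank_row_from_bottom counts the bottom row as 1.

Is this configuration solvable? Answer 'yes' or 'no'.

Answer: no

Derivation:
Inversions: 50
Blank is in row 0 (0-indexed from top), which is row 4 counting from the bottom (bottom = 1).
50 + 4 = 54, which is even, so the puzzle is not solvable.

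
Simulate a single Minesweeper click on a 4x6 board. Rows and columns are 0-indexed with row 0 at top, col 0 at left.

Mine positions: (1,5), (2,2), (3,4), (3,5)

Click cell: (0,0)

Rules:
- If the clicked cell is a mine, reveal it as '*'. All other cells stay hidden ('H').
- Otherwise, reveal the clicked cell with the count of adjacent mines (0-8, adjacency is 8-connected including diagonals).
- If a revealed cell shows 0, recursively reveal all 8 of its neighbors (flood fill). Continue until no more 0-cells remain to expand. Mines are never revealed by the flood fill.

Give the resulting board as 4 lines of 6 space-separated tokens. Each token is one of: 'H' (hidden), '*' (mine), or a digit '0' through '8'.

0 0 0 0 1 H
0 1 1 1 1 H
0 1 H H H H
0 1 H H H H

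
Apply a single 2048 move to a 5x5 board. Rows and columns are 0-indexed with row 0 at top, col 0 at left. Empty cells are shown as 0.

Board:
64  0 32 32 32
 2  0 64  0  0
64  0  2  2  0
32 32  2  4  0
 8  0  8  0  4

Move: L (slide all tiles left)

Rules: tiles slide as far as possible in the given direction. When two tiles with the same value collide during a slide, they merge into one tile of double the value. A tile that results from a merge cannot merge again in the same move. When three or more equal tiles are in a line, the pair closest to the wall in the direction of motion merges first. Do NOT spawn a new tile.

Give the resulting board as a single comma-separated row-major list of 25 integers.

Slide left:
row 0: [64, 0, 32, 32, 32] -> [64, 64, 32, 0, 0]
row 1: [2, 0, 64, 0, 0] -> [2, 64, 0, 0, 0]
row 2: [64, 0, 2, 2, 0] -> [64, 4, 0, 0, 0]
row 3: [32, 32, 2, 4, 0] -> [64, 2, 4, 0, 0]
row 4: [8, 0, 8, 0, 4] -> [16, 4, 0, 0, 0]

Answer: 64, 64, 32, 0, 0, 2, 64, 0, 0, 0, 64, 4, 0, 0, 0, 64, 2, 4, 0, 0, 16, 4, 0, 0, 0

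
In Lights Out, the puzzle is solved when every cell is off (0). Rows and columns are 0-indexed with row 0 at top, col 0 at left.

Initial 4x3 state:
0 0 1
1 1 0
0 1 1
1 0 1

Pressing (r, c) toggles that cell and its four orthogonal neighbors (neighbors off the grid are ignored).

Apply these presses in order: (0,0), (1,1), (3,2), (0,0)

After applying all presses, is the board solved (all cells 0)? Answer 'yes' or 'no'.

Answer: no

Derivation:
After press 1 at (0,0):
1 1 1
0 1 0
0 1 1
1 0 1

After press 2 at (1,1):
1 0 1
1 0 1
0 0 1
1 0 1

After press 3 at (3,2):
1 0 1
1 0 1
0 0 0
1 1 0

After press 4 at (0,0):
0 1 1
0 0 1
0 0 0
1 1 0

Lights still on: 5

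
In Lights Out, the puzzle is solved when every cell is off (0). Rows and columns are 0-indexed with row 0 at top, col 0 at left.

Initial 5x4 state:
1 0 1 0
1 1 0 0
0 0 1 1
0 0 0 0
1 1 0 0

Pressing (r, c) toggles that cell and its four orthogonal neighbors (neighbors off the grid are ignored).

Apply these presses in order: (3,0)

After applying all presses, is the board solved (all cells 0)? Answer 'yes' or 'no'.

After press 1 at (3,0):
1 0 1 0
1 1 0 0
1 0 1 1
1 1 0 0
0 1 0 0

Lights still on: 10

Answer: no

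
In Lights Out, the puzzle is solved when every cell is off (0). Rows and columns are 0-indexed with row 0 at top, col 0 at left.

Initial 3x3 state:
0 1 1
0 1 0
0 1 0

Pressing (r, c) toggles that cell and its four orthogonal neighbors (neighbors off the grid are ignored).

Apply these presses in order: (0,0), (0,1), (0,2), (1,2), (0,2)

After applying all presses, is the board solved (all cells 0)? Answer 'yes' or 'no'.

After press 1 at (0,0):
1 0 1
1 1 0
0 1 0

After press 2 at (0,1):
0 1 0
1 0 0
0 1 0

After press 3 at (0,2):
0 0 1
1 0 1
0 1 0

After press 4 at (1,2):
0 0 0
1 1 0
0 1 1

After press 5 at (0,2):
0 1 1
1 1 1
0 1 1

Lights still on: 7

Answer: no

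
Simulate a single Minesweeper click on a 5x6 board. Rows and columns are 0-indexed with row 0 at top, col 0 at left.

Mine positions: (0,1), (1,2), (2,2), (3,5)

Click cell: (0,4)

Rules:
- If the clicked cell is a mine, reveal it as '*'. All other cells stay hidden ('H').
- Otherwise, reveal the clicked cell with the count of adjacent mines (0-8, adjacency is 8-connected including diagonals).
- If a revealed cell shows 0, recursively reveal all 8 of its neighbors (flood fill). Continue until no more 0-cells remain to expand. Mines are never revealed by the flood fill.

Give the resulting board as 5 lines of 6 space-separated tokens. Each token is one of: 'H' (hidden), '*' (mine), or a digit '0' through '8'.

H H H 1 0 0
H H H 2 0 0
H H H 2 1 1
H H H H H H
H H H H H H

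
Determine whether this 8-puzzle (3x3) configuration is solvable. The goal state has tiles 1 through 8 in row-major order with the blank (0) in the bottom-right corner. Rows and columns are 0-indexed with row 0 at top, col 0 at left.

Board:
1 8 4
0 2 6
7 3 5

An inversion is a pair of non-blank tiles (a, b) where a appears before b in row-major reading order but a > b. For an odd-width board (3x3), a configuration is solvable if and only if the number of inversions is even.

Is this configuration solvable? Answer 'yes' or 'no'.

Inversions (pairs i<j in row-major order where tile[i] > tile[j] > 0): 12
12 is even, so the puzzle is solvable.

Answer: yes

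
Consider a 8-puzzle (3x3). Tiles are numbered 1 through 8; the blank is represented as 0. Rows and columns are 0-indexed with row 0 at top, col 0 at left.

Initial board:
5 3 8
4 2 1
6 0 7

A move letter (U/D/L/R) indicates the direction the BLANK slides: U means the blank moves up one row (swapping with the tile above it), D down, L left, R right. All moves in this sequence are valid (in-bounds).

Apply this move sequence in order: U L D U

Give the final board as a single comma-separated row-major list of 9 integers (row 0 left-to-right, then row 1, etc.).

After move 1 (U):
5 3 8
4 0 1
6 2 7

After move 2 (L):
5 3 8
0 4 1
6 2 7

After move 3 (D):
5 3 8
6 4 1
0 2 7

After move 4 (U):
5 3 8
0 4 1
6 2 7

Answer: 5, 3, 8, 0, 4, 1, 6, 2, 7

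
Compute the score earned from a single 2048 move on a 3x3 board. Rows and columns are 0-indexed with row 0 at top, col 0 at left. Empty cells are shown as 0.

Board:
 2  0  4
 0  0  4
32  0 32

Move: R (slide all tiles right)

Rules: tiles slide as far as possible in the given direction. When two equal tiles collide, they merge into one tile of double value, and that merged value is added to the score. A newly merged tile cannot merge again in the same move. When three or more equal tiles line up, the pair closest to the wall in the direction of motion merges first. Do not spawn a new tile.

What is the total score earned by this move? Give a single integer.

Slide right:
row 0: [2, 0, 4] -> [0, 2, 4]  score +0 (running 0)
row 1: [0, 0, 4] -> [0, 0, 4]  score +0 (running 0)
row 2: [32, 0, 32] -> [0, 0, 64]  score +64 (running 64)
Board after move:
 0  2  4
 0  0  4
 0  0 64

Answer: 64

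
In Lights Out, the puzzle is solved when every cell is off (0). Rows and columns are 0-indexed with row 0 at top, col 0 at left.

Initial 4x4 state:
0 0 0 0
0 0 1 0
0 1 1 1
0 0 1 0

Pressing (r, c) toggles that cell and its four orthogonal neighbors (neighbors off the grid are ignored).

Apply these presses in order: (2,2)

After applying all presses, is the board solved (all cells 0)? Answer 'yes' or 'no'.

After press 1 at (2,2):
0 0 0 0
0 0 0 0
0 0 0 0
0 0 0 0

Lights still on: 0

Answer: yes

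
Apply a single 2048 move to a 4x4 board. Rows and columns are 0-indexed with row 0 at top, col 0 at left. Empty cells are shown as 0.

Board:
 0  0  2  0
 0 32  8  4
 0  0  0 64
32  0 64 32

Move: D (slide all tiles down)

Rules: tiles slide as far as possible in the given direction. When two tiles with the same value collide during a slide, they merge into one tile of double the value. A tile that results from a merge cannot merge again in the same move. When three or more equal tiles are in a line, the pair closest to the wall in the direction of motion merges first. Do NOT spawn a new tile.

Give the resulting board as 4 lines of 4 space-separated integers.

Answer:  0  0  0  0
 0  0  2  4
 0  0  8 64
32 32 64 32

Derivation:
Slide down:
col 0: [0, 0, 0, 32] -> [0, 0, 0, 32]
col 1: [0, 32, 0, 0] -> [0, 0, 0, 32]
col 2: [2, 8, 0, 64] -> [0, 2, 8, 64]
col 3: [0, 4, 64, 32] -> [0, 4, 64, 32]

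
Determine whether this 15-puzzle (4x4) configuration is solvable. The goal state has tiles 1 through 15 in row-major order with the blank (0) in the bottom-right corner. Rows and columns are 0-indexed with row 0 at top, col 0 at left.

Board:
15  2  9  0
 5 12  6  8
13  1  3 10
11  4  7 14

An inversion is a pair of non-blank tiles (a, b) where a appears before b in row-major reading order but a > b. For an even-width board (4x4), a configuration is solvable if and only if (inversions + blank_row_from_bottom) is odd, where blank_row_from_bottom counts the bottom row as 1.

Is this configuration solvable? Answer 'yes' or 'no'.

Inversions: 50
Blank is in row 0 (0-indexed from top), which is row 4 counting from the bottom (bottom = 1).
50 + 4 = 54, which is even, so the puzzle is not solvable.

Answer: no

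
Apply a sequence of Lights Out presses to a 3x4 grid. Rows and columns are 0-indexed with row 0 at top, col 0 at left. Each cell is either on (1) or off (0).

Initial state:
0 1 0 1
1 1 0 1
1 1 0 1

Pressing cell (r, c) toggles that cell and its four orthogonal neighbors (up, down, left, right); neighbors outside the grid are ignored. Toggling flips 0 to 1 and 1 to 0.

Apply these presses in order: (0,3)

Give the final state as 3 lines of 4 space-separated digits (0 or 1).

Answer: 0 1 1 0
1 1 0 0
1 1 0 1

Derivation:
After press 1 at (0,3):
0 1 1 0
1 1 0 0
1 1 0 1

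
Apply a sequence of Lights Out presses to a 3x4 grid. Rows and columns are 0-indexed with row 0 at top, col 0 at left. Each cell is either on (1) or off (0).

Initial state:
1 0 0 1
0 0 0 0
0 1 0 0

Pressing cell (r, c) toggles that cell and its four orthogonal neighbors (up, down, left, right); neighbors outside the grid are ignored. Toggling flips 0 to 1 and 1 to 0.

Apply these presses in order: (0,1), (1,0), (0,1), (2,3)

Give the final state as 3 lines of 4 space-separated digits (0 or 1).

After press 1 at (0,1):
0 1 1 1
0 1 0 0
0 1 0 0

After press 2 at (1,0):
1 1 1 1
1 0 0 0
1 1 0 0

After press 3 at (0,1):
0 0 0 1
1 1 0 0
1 1 0 0

After press 4 at (2,3):
0 0 0 1
1 1 0 1
1 1 1 1

Answer: 0 0 0 1
1 1 0 1
1 1 1 1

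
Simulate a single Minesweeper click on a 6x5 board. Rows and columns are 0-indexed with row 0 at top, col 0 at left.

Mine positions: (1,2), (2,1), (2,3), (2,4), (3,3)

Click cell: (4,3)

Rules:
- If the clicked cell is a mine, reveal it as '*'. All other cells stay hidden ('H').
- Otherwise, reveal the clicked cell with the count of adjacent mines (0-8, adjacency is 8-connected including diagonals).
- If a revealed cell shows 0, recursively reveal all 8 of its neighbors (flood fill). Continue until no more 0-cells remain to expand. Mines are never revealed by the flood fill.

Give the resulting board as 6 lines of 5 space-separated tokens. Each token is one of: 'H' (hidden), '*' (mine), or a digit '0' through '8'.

H H H H H
H H H H H
H H H H H
H H H H H
H H H 1 H
H H H H H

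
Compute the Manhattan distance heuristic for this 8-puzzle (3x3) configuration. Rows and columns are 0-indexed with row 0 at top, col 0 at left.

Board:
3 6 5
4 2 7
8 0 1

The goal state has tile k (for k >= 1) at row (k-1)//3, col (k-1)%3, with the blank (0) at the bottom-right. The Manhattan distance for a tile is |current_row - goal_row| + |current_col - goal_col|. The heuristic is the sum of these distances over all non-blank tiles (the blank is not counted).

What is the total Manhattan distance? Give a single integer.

Answer: 15

Derivation:
Tile 3: at (0,0), goal (0,2), distance |0-0|+|0-2| = 2
Tile 6: at (0,1), goal (1,2), distance |0-1|+|1-2| = 2
Tile 5: at (0,2), goal (1,1), distance |0-1|+|2-1| = 2
Tile 4: at (1,0), goal (1,0), distance |1-1|+|0-0| = 0
Tile 2: at (1,1), goal (0,1), distance |1-0|+|1-1| = 1
Tile 7: at (1,2), goal (2,0), distance |1-2|+|2-0| = 3
Tile 8: at (2,0), goal (2,1), distance |2-2|+|0-1| = 1
Tile 1: at (2,2), goal (0,0), distance |2-0|+|2-0| = 4
Sum: 2 + 2 + 2 + 0 + 1 + 3 + 1 + 4 = 15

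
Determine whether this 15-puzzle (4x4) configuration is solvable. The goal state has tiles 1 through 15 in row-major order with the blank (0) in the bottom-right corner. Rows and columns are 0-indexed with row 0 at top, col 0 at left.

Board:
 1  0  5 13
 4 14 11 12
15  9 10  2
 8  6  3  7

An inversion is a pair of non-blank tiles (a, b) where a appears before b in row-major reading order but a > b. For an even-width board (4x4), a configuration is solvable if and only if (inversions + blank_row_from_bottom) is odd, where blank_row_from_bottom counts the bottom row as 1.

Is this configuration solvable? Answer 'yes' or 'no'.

Inversions: 59
Blank is in row 0 (0-indexed from top), which is row 4 counting from the bottom (bottom = 1).
59 + 4 = 63, which is odd, so the puzzle is solvable.

Answer: yes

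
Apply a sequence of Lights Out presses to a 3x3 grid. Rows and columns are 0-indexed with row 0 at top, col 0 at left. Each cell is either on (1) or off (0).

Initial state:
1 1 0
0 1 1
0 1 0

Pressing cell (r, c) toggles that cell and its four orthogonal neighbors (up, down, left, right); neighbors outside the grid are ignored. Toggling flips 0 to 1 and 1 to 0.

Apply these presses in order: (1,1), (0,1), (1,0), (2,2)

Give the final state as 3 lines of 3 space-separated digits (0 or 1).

Answer: 1 1 1
0 0 1
1 1 1

Derivation:
After press 1 at (1,1):
1 0 0
1 0 0
0 0 0

After press 2 at (0,1):
0 1 1
1 1 0
0 0 0

After press 3 at (1,0):
1 1 1
0 0 0
1 0 0

After press 4 at (2,2):
1 1 1
0 0 1
1 1 1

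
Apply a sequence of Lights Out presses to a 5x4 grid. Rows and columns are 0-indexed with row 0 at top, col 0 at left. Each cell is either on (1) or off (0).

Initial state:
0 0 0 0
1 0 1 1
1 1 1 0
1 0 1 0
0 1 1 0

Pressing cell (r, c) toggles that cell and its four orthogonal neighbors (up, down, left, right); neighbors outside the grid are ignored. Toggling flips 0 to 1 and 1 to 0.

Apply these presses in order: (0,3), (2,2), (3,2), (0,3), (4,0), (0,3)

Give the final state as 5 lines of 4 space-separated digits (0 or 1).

After press 1 at (0,3):
0 0 1 1
1 0 1 0
1 1 1 0
1 0 1 0
0 1 1 0

After press 2 at (2,2):
0 0 1 1
1 0 0 0
1 0 0 1
1 0 0 0
0 1 1 0

After press 3 at (3,2):
0 0 1 1
1 0 0 0
1 0 1 1
1 1 1 1
0 1 0 0

After press 4 at (0,3):
0 0 0 0
1 0 0 1
1 0 1 1
1 1 1 1
0 1 0 0

After press 5 at (4,0):
0 0 0 0
1 0 0 1
1 0 1 1
0 1 1 1
1 0 0 0

After press 6 at (0,3):
0 0 1 1
1 0 0 0
1 0 1 1
0 1 1 1
1 0 0 0

Answer: 0 0 1 1
1 0 0 0
1 0 1 1
0 1 1 1
1 0 0 0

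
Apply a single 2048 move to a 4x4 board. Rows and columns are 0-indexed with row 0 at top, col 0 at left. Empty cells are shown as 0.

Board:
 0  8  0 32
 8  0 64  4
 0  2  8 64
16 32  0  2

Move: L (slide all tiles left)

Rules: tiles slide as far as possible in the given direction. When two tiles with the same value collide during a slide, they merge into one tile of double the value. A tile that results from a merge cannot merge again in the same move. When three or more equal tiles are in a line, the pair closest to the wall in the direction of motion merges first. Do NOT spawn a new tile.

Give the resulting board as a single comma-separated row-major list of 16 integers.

Answer: 8, 32, 0, 0, 8, 64, 4, 0, 2, 8, 64, 0, 16, 32, 2, 0

Derivation:
Slide left:
row 0: [0, 8, 0, 32] -> [8, 32, 0, 0]
row 1: [8, 0, 64, 4] -> [8, 64, 4, 0]
row 2: [0, 2, 8, 64] -> [2, 8, 64, 0]
row 3: [16, 32, 0, 2] -> [16, 32, 2, 0]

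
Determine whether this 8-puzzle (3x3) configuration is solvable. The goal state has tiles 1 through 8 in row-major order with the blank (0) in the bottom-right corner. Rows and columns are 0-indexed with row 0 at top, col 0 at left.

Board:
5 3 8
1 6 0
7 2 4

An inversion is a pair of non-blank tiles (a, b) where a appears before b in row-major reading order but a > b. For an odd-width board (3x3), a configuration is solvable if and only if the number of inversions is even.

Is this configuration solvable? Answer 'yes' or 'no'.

Inversions (pairs i<j in row-major order where tile[i] > tile[j] > 0): 15
15 is odd, so the puzzle is not solvable.

Answer: no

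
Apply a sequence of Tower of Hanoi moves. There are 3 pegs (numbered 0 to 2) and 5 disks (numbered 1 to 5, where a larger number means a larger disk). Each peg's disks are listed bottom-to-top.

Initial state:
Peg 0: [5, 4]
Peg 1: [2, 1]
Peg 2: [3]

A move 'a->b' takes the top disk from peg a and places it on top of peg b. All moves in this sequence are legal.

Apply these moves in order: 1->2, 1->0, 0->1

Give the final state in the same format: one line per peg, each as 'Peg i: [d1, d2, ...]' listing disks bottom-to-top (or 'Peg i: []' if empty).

After move 1 (1->2):
Peg 0: [5, 4]
Peg 1: [2]
Peg 2: [3, 1]

After move 2 (1->0):
Peg 0: [5, 4, 2]
Peg 1: []
Peg 2: [3, 1]

After move 3 (0->1):
Peg 0: [5, 4]
Peg 1: [2]
Peg 2: [3, 1]

Answer: Peg 0: [5, 4]
Peg 1: [2]
Peg 2: [3, 1]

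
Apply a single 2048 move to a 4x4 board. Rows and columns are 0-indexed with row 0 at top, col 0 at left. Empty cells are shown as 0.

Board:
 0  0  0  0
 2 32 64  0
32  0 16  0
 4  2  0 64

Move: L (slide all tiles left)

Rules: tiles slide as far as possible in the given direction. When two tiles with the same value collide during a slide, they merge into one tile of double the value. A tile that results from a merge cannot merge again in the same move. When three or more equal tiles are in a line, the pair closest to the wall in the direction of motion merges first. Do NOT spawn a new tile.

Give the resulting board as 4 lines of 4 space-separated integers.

Slide left:
row 0: [0, 0, 0, 0] -> [0, 0, 0, 0]
row 1: [2, 32, 64, 0] -> [2, 32, 64, 0]
row 2: [32, 0, 16, 0] -> [32, 16, 0, 0]
row 3: [4, 2, 0, 64] -> [4, 2, 64, 0]

Answer:  0  0  0  0
 2 32 64  0
32 16  0  0
 4  2 64  0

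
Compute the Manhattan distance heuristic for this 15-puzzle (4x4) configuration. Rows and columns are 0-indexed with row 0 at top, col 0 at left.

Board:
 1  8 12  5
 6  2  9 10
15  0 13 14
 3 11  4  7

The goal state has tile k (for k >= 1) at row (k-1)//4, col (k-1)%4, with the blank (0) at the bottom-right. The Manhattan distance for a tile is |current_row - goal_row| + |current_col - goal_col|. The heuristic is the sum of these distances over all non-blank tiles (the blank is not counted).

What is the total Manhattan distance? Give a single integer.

Answer: 41

Derivation:
Tile 1: at (0,0), goal (0,0), distance |0-0|+|0-0| = 0
Tile 8: at (0,1), goal (1,3), distance |0-1|+|1-3| = 3
Tile 12: at (0,2), goal (2,3), distance |0-2|+|2-3| = 3
Tile 5: at (0,3), goal (1,0), distance |0-1|+|3-0| = 4
Tile 6: at (1,0), goal (1,1), distance |1-1|+|0-1| = 1
Tile 2: at (1,1), goal (0,1), distance |1-0|+|1-1| = 1
Tile 9: at (1,2), goal (2,0), distance |1-2|+|2-0| = 3
Tile 10: at (1,3), goal (2,1), distance |1-2|+|3-1| = 3
Tile 15: at (2,0), goal (3,2), distance |2-3|+|0-2| = 3
Tile 13: at (2,2), goal (3,0), distance |2-3|+|2-0| = 3
Tile 14: at (2,3), goal (3,1), distance |2-3|+|3-1| = 3
Tile 3: at (3,0), goal (0,2), distance |3-0|+|0-2| = 5
Tile 11: at (3,1), goal (2,2), distance |3-2|+|1-2| = 2
Tile 4: at (3,2), goal (0,3), distance |3-0|+|2-3| = 4
Tile 7: at (3,3), goal (1,2), distance |3-1|+|3-2| = 3
Sum: 0 + 3 + 3 + 4 + 1 + 1 + 3 + 3 + 3 + 3 + 3 + 5 + 2 + 4 + 3 = 41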